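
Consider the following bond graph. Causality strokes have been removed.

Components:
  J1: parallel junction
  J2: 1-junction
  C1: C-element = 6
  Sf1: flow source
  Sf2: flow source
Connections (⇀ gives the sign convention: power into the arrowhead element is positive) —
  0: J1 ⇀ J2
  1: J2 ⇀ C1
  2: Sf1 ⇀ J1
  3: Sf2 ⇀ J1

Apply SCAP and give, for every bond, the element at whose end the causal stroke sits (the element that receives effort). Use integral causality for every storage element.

β0 →J1
β1 →J2
β2 →Sf1
β3 →Sf2

#2 stroke at Sf1  (Sf1 fixes flow; stroke at Sf1)
#3 stroke at Sf2  (Sf2: flow source, stroke at near end)
#0 stroke at J1  (only one effort-in slot at J1)
#1 stroke at J2  (J2: bond 0 brought flow, rest push out)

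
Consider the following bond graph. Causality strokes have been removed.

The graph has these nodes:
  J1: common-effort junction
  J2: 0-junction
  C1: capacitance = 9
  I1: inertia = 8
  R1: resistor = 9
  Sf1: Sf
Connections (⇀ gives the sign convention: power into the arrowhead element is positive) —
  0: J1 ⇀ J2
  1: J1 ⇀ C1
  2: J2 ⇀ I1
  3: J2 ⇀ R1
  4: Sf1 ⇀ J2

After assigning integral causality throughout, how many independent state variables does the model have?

2  (C1, I1 all integral)

b4 stroke at Sf1  (source Sf1 imposes f)
b1 stroke at J1  (C1 integral (e out))
b0 stroke at J2  (J1: bond 1 brought effort, rest push out)
b2 stroke at I1  (0-jn J2 has e-setter on 0)
b3 stroke at R1  (common-e at J2 fixed by 0)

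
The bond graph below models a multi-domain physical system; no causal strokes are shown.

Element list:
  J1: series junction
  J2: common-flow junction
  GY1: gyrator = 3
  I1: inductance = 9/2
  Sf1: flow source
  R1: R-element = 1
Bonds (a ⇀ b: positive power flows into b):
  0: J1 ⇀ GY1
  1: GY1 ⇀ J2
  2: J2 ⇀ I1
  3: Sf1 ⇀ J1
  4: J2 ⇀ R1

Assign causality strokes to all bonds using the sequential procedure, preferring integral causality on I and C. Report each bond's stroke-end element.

β3 stroke→Sf1  (Sf1 (Sf) sets flow on bond)
β0 stroke→J1  (common-f at J1 fixed by 3)
β1 stroke→J2  (GY GY1: same side as bond 0)
β2 stroke→I1  (I1 integral (f out))
β4 stroke→J2  (common-f at J2 fixed by 2)

#0 stroke→J1
#1 stroke→J2
#2 stroke→I1
#3 stroke→Sf1
#4 stroke→J2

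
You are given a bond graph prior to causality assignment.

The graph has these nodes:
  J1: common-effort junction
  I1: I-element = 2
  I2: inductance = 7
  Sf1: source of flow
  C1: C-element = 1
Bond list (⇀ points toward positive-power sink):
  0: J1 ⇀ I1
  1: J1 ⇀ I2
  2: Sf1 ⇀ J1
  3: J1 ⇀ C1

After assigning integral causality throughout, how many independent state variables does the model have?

#2 |Sf1  (Sf1 (Sf) sets flow on bond)
#0 |I1  (I1 integral (f out))
#1 |I2  (I2 integral (f out))
#3 |J1  (only one effort-in slot at J1)

3  (C1, I1, I2 all integral)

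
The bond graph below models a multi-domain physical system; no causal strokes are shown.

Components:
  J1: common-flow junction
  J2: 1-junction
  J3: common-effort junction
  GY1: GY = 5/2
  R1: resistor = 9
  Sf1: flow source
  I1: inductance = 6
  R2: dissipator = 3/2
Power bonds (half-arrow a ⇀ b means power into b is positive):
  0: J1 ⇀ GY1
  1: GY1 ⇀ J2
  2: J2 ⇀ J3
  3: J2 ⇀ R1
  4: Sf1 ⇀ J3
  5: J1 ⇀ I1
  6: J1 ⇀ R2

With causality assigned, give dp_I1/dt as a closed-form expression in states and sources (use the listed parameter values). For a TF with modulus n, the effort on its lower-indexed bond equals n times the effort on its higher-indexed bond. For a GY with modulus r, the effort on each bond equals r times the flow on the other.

dp_I1/dt = 5*F_Sf1/2 - p_I1/4

bond 4 →Sf1  (Sf1 fixes flow; stroke at Sf1)
bond 2 →J3  (closing 0-jn rule on J3)
bond 1 →J2  (1-jn J2 has f-setter on 2)
bond 3 →J2  (common-f at J2 fixed by 2)
bond 0 →J1  (through GY1, causality inverts; strokes same side of GY1)
bond 5 →I1  (I1 integral (f out))
bond 6 →J1  (1-jn J1 has f-setter on 5)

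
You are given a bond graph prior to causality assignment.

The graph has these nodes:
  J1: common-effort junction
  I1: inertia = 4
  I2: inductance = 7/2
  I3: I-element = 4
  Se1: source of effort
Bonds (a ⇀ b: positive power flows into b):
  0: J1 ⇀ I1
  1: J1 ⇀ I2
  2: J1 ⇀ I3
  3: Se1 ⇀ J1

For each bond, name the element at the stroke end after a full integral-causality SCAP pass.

bond 3 stroke→J1  (Se1 (Se) sets effort on bond)
bond 0 stroke→I1  (J1 effort already set via bond 3)
bond 1 stroke→I2  (common-e at J1 fixed by 3)
bond 2 stroke→I3  (common-e at J1 fixed by 3)

#0 |I1
#1 |I2
#2 |I3
#3 |J1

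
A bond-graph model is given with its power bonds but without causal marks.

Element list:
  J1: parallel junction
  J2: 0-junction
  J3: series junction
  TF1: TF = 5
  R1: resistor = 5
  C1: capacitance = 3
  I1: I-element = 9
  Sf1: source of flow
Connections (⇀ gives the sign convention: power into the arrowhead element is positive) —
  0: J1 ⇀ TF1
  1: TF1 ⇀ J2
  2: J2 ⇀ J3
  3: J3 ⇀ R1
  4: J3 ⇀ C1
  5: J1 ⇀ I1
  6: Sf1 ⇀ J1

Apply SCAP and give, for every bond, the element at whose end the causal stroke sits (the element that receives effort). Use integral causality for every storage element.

bond 0 |J1
bond 1 |TF1
bond 2 |J2
bond 3 |J3
bond 4 |J3
bond 5 |I1
bond 6 |Sf1

β6 →Sf1  (Sf1 (Sf) sets flow on bond)
β4 →J3  (C1: C, integral causality)
β5 →I1  (I1 outputs flow p/I1)
β0 →J1  (only one effort-in slot at J1)
β1 →TF1  (TF1: transformer flips bond 0)
β2 →J2  (J2 needs exactly one e-in)
β3 →J3  (1-jn J3 has f-setter on 2)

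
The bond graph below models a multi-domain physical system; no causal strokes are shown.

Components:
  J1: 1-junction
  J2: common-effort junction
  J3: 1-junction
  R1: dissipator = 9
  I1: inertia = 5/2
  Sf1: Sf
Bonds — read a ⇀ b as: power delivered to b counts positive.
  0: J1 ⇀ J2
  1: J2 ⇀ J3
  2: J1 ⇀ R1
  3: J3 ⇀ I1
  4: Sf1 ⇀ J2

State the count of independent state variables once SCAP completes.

b4 →Sf1  (Sf1 (Sf) sets flow on bond)
b3 →I1  (prefer integral on I1)
b1 →J3  (common-f at J3 fixed by 3)
b0 →J2  (only one effort-in slot at J2)
b2 →J1  (J1 flow already set via bond 0)

1  (I1 all integral)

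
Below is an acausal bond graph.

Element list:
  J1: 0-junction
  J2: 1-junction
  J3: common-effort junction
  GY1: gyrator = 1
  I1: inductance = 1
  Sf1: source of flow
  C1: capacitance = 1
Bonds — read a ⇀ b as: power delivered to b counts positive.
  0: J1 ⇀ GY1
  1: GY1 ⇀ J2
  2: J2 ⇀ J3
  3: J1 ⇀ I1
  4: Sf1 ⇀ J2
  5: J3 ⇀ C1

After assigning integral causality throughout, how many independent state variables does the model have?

2  (C1, I1 all integral)

bond 4 →Sf1  (Sf1 (Sf) sets flow on bond)
bond 1 →J2  (J2: bond 4 brought flow, rest push out)
bond 2 →J2  (common-f at J2 fixed by 4)
bond 5 →J3  (J3: last free bond brings effort in)
bond 0 →J1  (GY GY1: same side as bond 1)
bond 3 →I1  (0-jn J1 has e-setter on 0)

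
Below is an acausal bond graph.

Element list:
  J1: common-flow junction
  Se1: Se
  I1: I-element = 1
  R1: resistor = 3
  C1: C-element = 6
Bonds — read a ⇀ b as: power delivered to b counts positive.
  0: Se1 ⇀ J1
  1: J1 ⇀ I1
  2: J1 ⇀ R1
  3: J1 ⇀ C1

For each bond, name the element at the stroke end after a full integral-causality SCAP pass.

β0 |J1  (Se1: effort source, stroke at far end)
β1 |I1  (I1: I, integral causality)
β2 |J1  (1-jn J1 has f-setter on 1)
β3 |J1  (common-f at J1 fixed by 1)

β0 stroke→J1
β1 stroke→I1
β2 stroke→J1
β3 stroke→J1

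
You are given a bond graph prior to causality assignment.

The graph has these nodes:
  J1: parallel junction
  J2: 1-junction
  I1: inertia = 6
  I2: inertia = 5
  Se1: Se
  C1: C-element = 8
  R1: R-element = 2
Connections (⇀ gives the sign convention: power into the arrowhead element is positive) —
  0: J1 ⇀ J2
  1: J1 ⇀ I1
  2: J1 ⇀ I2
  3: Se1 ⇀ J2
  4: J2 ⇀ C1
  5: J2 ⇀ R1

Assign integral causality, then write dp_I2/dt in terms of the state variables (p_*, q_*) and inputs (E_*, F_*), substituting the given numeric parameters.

dp_I2/dt = -E_Se1 - p_I1/3 - 2*p_I2/5 + q_C1/8

b3 stroke→J2  (Se1 fixes effort; stroke away)
b1 stroke→I1  (I1 outputs flow p/I1)
b2 stroke→I2  (prefer integral on I2)
b0 stroke→J1  (J1: last free bond brings effort in)
b4 stroke→J2  (J2: bond 0 brought flow, rest push out)
b5 stroke→J2  (J2: bond 0 brought flow, rest push out)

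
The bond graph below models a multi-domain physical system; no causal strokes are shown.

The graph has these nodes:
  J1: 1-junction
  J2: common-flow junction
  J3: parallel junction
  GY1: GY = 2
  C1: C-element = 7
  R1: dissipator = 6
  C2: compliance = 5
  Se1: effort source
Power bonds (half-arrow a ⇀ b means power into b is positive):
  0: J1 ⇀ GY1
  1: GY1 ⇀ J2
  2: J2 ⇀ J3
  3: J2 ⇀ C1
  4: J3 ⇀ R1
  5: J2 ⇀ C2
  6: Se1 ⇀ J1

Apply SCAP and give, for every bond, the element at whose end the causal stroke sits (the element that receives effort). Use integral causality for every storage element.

b0 →GY1
b1 →GY1
b2 →J2
b3 →J2
b4 →J3
b5 →J2
b6 →J1

#6 |J1  (Se1 fixes effort; stroke away)
#0 |GY1  (J1 needs exactly one f-in)
#1 |GY1  (GY GY1: same side as bond 0)
#2 |J2  (J2: bond 1 brought flow, rest push out)
#3 |J2  (J2 flow already set via bond 1)
#5 |J2  (J2: bond 1 brought flow, rest push out)
#4 |J3  (J3: last free bond brings effort in)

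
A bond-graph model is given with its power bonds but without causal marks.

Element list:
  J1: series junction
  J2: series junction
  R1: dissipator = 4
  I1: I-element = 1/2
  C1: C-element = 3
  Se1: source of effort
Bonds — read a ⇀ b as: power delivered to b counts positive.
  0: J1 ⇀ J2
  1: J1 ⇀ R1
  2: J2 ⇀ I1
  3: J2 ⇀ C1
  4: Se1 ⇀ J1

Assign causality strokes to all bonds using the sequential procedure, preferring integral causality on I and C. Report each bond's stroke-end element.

#0 →J2
#1 →J1
#2 →I1
#3 →J2
#4 →J1

b4 →J1  (Se1: effort source, stroke at far end)
b2 →I1  (I1: I, integral causality)
b0 →J2  (J2: bond 2 brought flow, rest push out)
b3 →J2  (common-f at J2 fixed by 2)
b1 →J1  (1-jn J1 has f-setter on 0)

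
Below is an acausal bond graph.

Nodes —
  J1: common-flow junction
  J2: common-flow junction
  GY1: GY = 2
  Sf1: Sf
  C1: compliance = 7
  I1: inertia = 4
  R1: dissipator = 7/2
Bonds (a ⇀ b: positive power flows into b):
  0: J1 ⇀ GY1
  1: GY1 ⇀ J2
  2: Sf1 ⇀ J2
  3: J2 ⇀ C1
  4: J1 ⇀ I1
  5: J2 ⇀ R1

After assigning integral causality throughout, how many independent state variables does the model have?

2  (C1, I1 all integral)

b2 |Sf1  (Sf1 (Sf) sets flow on bond)
b1 |J2  (J2: bond 2 brought flow, rest push out)
b3 |J2  (1-jn J2 has f-setter on 2)
b5 |J2  (common-f at J2 fixed by 2)
b0 |J1  (GY1 both-in/both-out from 1)
b4 |I1  (J1 needs exactly one f-in)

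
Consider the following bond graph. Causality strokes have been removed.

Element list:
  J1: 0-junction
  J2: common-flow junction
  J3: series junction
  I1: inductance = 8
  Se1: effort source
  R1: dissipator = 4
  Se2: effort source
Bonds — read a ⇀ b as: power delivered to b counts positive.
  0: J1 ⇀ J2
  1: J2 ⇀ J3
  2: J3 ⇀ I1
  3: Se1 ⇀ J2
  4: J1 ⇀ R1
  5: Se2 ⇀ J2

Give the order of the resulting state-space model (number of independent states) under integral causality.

#3 |J2  (Se1 (Se) sets effort on bond)
#5 |J2  (source Se2 imposes e)
#2 |I1  (prefer integral on I1)
#1 |J3  (common-f at J3 fixed by 2)
#0 |J2  (1-jn J2 has f-setter on 1)
#4 |J1  (closing 0-jn rule on J1)

1  (I1 all integral)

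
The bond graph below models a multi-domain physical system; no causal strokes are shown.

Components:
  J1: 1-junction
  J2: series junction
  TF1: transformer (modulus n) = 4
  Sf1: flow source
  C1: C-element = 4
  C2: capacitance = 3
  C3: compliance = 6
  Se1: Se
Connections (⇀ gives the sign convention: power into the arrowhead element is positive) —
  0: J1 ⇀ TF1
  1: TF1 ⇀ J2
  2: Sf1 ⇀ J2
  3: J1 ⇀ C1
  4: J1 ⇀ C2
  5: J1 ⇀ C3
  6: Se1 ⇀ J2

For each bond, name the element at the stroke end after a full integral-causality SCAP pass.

b0 stroke at TF1
b1 stroke at J2
b2 stroke at Sf1
b3 stroke at J1
b4 stroke at J1
b5 stroke at J1
b6 stroke at J2

#2 stroke at Sf1  (Sf1 (Sf) sets flow on bond)
#6 stroke at J2  (Se1 fixes effort; stroke away)
#1 stroke at J2  (common-f at J2 fixed by 2)
#0 stroke at TF1  (TF TF1: opposite of bond 1)
#3 stroke at J1  (1-jn J1 has f-setter on 0)
#4 stroke at J1  (J1: bond 0 brought flow, rest push out)
#5 stroke at J1  (1-jn J1 has f-setter on 0)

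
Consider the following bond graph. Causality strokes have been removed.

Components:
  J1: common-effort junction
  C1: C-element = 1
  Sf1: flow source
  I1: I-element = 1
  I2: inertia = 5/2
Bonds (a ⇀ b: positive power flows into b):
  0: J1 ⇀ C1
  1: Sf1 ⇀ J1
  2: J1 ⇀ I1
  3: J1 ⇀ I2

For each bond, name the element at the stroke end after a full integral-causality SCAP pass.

bond 0 |J1
bond 1 |Sf1
bond 2 |I1
bond 3 |I2

bond 1 |Sf1  (source Sf1 imposes f)
bond 0 |J1  (C1: C, integral causality)
bond 2 |I1  (J1: bond 0 brought effort, rest push out)
bond 3 |I2  (common-e at J1 fixed by 0)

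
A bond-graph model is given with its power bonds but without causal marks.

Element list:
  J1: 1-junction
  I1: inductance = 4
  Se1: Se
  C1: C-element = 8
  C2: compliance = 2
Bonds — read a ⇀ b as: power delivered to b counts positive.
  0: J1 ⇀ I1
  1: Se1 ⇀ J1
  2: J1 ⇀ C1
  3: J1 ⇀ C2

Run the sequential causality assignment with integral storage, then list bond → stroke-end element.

bond 1 →J1  (Se1: effort source, stroke at far end)
bond 0 →I1  (prefer integral on I1)
bond 2 →J1  (J1 flow already set via bond 0)
bond 3 →J1  (common-f at J1 fixed by 0)

β0 stroke→I1
β1 stroke→J1
β2 stroke→J1
β3 stroke→J1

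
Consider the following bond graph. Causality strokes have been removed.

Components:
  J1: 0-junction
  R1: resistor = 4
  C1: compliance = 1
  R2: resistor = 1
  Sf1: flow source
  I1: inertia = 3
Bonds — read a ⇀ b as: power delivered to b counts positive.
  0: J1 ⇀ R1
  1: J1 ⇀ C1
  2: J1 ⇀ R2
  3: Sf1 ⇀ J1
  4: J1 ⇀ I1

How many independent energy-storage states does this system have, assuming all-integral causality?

2  (C1, I1 all integral)

b3 stroke at Sf1  (Sf1 (Sf) sets flow on bond)
b1 stroke at J1  (C1: C, integral causality)
b0 stroke at R1  (J1 effort already set via bond 1)
b2 stroke at R2  (common-e at J1 fixed by 1)
b4 stroke at I1  (common-e at J1 fixed by 1)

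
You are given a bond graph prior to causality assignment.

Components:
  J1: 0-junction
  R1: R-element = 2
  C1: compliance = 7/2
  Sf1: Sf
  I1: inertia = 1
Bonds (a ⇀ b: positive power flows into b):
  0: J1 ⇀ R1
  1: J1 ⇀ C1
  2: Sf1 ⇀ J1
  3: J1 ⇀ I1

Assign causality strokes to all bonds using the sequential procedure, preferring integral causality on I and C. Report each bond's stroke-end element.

β0 stroke at R1
β1 stroke at J1
β2 stroke at Sf1
β3 stroke at I1

#2 stroke at Sf1  (Sf1 fixes flow; stroke at Sf1)
#1 stroke at J1  (C1 integral (e out))
#0 stroke at R1  (J1 effort already set via bond 1)
#3 stroke at I1  (J1: bond 1 brought effort, rest push out)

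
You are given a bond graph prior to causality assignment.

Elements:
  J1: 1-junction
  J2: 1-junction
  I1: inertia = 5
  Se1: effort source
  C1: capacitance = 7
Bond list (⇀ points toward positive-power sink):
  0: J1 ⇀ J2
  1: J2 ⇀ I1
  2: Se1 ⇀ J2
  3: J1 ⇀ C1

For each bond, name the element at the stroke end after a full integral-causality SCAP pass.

b0 stroke at J2
b1 stroke at I1
b2 stroke at J2
b3 stroke at J1

b2 stroke→J2  (Se1: effort source, stroke at far end)
b1 stroke→I1  (I1 outputs flow p/I1)
b0 stroke→J2  (J2 flow already set via bond 1)
b3 stroke→J1  (common-f at J1 fixed by 0)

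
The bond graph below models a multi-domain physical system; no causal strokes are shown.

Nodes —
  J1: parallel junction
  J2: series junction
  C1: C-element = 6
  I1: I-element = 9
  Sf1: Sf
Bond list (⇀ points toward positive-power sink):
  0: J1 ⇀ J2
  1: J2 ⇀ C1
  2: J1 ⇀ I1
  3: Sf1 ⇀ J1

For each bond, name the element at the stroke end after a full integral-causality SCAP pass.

β3 |Sf1  (Sf1 fixes flow; stroke at Sf1)
β1 |J2  (C1: C, integral causality)
β0 |J1  (J2: last free bond brings flow in)
β2 |I1  (J1: bond 0 brought effort, rest push out)

β0 →J1
β1 →J2
β2 →I1
β3 →Sf1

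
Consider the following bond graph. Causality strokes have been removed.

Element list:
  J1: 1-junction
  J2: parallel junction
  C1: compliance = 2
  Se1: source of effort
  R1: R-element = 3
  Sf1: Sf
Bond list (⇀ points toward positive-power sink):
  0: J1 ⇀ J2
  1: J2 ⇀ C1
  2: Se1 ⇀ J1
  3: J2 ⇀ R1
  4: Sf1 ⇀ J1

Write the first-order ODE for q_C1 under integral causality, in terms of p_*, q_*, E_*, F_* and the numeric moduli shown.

bond 2 stroke at J1  (source Se1 imposes e)
bond 4 stroke at Sf1  (source Sf1 imposes f)
bond 0 stroke at J1  (common-f at J1 fixed by 4)
bond 1 stroke at J2  (C1 integral (e out))
bond 3 stroke at R1  (common-e at J2 fixed by 1)

dq_C1/dt = F_Sf1 - q_C1/6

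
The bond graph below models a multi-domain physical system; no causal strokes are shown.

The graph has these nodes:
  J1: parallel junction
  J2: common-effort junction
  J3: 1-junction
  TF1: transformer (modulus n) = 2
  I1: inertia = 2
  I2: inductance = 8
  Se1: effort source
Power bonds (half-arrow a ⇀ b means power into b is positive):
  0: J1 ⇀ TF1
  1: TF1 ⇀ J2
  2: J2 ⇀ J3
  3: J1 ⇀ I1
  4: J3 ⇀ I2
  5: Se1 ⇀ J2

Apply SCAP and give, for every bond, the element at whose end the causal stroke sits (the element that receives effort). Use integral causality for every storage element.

#5 stroke→J2  (Se1 (Se) sets effort on bond)
#1 stroke→TF1  (J2 effort already set via bond 5)
#2 stroke→J3  (common-e at J2 fixed by 5)
#4 stroke→I2  (J3: last free bond brings flow in)
#0 stroke→J1  (TF TF1: opposite of bond 1)
#3 stroke→I1  (0-jn J1 has e-setter on 0)

bond 0 →J1
bond 1 →TF1
bond 2 →J3
bond 3 →I1
bond 4 →I2
bond 5 →J2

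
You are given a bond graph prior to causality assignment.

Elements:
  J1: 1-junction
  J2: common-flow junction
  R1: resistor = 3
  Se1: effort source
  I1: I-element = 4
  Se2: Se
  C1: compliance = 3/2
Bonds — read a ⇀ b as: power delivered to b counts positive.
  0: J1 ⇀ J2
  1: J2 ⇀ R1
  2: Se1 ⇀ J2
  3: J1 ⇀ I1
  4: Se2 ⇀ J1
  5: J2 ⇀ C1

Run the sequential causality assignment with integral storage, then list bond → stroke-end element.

bond 0 |J1
bond 1 |J2
bond 2 |J2
bond 3 |I1
bond 4 |J1
bond 5 |J2

β2 |J2  (Se1: effort source, stroke at far end)
β4 |J1  (Se2 (Se) sets effort on bond)
β3 |I1  (prefer integral on I1)
β0 |J1  (J1 flow already set via bond 3)
β1 |J2  (J2: bond 0 brought flow, rest push out)
β5 |J2  (J2 flow already set via bond 0)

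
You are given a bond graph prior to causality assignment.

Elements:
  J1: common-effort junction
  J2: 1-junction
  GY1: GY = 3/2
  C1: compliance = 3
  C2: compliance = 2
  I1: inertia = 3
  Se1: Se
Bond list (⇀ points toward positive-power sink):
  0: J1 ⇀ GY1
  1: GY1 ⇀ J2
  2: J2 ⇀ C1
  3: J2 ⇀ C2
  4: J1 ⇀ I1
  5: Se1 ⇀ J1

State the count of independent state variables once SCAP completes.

bond 5 |J1  (Se1: effort source, stroke at far end)
bond 0 |GY1  (0-jn J1 has e-setter on 5)
bond 4 |I1  (J1: bond 5 brought effort, rest push out)
bond 1 |GY1  (GY1 both-in/both-out from 0)
bond 2 |J2  (common-f at J2 fixed by 1)
bond 3 |J2  (common-f at J2 fixed by 1)

3  (C1, C2, I1 all integral)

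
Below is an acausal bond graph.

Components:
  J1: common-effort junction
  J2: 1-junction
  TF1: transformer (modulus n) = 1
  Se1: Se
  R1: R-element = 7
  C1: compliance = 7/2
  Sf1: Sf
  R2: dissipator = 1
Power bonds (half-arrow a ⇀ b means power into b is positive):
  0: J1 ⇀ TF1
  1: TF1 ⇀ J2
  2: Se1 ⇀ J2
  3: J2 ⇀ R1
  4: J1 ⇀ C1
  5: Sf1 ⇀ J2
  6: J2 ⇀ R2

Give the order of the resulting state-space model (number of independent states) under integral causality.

1  (C1 all integral)

bond 2 stroke at J2  (Se1: effort source, stroke at far end)
bond 5 stroke at Sf1  (Sf1: flow source, stroke at near end)
bond 1 stroke at J2  (1-jn J2 has f-setter on 5)
bond 3 stroke at J2  (J2 flow already set via bond 5)
bond 6 stroke at J2  (J2 flow already set via bond 5)
bond 0 stroke at TF1  (TF1: transformer flips bond 1)
bond 4 stroke at J1  (J1 needs exactly one e-in)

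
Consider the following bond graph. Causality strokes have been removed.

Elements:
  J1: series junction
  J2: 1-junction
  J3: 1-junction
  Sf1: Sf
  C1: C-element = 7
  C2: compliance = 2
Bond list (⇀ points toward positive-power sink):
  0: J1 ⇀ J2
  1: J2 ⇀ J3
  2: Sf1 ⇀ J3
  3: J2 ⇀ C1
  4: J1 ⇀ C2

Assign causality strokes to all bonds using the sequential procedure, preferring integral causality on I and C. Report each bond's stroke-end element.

bond 0 stroke at J2
bond 1 stroke at J3
bond 2 stroke at Sf1
bond 3 stroke at J2
bond 4 stroke at J1

b2 stroke at Sf1  (Sf1 fixes flow; stroke at Sf1)
b1 stroke at J3  (1-jn J3 has f-setter on 2)
b0 stroke at J2  (J2: bond 1 brought flow, rest push out)
b3 stroke at J2  (common-f at J2 fixed by 1)
b4 stroke at J1  (J1: bond 0 brought flow, rest push out)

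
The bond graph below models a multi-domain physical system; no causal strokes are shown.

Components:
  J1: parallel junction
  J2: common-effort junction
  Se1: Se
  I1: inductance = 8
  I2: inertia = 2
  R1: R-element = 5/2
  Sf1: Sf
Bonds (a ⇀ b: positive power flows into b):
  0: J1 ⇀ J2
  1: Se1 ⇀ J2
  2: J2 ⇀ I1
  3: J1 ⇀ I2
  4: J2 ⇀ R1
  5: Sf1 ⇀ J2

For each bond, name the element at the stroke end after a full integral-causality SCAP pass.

β1 stroke→J2  (Se1 (Se) sets effort on bond)
β5 stroke→Sf1  (source Sf1 imposes f)
β0 stroke→J1  (0-jn J2 has e-setter on 1)
β2 stroke→I1  (J2 effort already set via bond 1)
β4 stroke→R1  (common-e at J2 fixed by 1)
β3 stroke→I2  (0-jn J1 has e-setter on 0)

bond 0 stroke at J1
bond 1 stroke at J2
bond 2 stroke at I1
bond 3 stroke at I2
bond 4 stroke at R1
bond 5 stroke at Sf1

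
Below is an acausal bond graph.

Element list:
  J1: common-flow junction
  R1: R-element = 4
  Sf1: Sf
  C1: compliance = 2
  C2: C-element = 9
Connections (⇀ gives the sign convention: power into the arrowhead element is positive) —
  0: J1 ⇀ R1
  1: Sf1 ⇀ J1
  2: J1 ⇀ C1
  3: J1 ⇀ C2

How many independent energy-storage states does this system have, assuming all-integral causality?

β1 |Sf1  (Sf1 (Sf) sets flow on bond)
β0 |J1  (common-f at J1 fixed by 1)
β2 |J1  (J1: bond 1 brought flow, rest push out)
β3 |J1  (common-f at J1 fixed by 1)

2  (C1, C2 all integral)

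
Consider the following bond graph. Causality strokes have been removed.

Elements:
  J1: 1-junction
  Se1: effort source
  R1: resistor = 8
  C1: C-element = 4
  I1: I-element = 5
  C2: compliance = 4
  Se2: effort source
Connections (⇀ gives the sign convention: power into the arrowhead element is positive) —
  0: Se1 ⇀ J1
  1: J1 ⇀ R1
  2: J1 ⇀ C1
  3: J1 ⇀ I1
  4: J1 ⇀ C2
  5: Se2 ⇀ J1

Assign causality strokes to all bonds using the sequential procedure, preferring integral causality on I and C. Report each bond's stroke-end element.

bond 0 stroke at J1
bond 1 stroke at J1
bond 2 stroke at J1
bond 3 stroke at I1
bond 4 stroke at J1
bond 5 stroke at J1

b0 stroke at J1  (Se1: effort source, stroke at far end)
b5 stroke at J1  (Se2: effort source, stroke at far end)
b2 stroke at J1  (C1: C, integral causality)
b3 stroke at I1  (I1: I, integral causality)
b1 stroke at J1  (J1: bond 3 brought flow, rest push out)
b4 stroke at J1  (common-f at J1 fixed by 3)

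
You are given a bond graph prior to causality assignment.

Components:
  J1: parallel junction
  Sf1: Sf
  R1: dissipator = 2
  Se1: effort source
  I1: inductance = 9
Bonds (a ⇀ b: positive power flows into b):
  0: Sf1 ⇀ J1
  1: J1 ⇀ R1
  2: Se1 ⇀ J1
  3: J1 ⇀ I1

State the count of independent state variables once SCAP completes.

b0 stroke→Sf1  (Sf1 (Sf) sets flow on bond)
b2 stroke→J1  (Se1 fixes effort; stroke away)
b1 stroke→R1  (0-jn J1 has e-setter on 2)
b3 stroke→I1  (common-e at J1 fixed by 2)

1  (I1 all integral)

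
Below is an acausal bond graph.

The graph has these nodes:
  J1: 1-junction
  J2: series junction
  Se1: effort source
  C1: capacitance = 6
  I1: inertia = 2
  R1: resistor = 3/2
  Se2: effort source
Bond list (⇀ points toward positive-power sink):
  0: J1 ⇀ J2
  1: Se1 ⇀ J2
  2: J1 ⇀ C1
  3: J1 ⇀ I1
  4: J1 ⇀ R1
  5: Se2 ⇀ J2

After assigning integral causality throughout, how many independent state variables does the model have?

2  (C1, I1 all integral)

b1 |J2  (Se1: effort source, stroke at far end)
b5 |J2  (source Se2 imposes e)
b0 |J1  (only one flow-in slot at J2)
b2 |J1  (C1 integral (e out))
b3 |I1  (prefer integral on I1)
b4 |J1  (J1 flow already set via bond 3)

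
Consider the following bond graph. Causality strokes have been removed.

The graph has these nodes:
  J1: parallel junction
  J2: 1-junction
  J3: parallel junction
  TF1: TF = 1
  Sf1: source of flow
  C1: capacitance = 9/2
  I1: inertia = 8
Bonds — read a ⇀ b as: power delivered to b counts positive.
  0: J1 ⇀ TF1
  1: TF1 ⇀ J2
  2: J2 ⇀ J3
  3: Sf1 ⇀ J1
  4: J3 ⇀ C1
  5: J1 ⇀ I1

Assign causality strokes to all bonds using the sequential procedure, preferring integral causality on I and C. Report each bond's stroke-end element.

#0 |J1
#1 |TF1
#2 |J2
#3 |Sf1
#4 |J3
#5 |I1

b3 stroke at Sf1  (Sf1: flow source, stroke at near end)
b4 stroke at J3  (C1: C, integral causality)
b2 stroke at J2  (common-e at J3 fixed by 4)
b1 stroke at TF1  (J2: last free bond brings flow in)
b0 stroke at J1  (TF1: transformer flips bond 1)
b5 stroke at I1  (0-jn J1 has e-setter on 0)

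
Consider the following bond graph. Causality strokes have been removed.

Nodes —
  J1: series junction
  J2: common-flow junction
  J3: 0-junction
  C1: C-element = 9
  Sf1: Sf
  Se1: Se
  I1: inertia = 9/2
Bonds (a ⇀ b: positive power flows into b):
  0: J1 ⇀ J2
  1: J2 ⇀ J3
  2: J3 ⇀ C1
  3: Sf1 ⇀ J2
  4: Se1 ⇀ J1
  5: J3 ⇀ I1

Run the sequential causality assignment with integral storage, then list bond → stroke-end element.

b3 stroke at Sf1  (Sf1 fixes flow; stroke at Sf1)
b4 stroke at J1  (Se1: effort source, stroke at far end)
b0 stroke at J2  (J1 needs exactly one f-in)
b1 stroke at J2  (1-jn J2 has f-setter on 3)
b2 stroke at J3  (C1: C, integral causality)
b5 stroke at I1  (J3: bond 2 brought effort, rest push out)

β0 stroke→J2
β1 stroke→J2
β2 stroke→J3
β3 stroke→Sf1
β4 stroke→J1
β5 stroke→I1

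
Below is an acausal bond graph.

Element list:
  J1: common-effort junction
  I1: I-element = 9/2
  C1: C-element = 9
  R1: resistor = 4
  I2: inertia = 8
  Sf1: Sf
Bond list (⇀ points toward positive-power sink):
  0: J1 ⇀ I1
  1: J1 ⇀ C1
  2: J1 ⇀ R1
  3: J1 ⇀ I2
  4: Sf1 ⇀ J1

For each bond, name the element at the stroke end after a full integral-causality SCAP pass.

b4 |Sf1  (Sf1 fixes flow; stroke at Sf1)
b0 |I1  (I1: I, integral causality)
b1 |J1  (prefer integral on C1)
b2 |R1  (J1: bond 1 brought effort, rest push out)
b3 |I2  (common-e at J1 fixed by 1)

#0 stroke→I1
#1 stroke→J1
#2 stroke→R1
#3 stroke→I2
#4 stroke→Sf1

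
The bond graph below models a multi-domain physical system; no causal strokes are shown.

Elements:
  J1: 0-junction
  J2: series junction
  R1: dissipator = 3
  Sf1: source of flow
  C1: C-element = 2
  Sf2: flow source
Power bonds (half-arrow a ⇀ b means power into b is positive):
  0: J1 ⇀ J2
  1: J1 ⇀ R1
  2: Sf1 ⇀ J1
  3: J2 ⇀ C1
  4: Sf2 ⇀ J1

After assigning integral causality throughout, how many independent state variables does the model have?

β2 stroke→Sf1  (source Sf1 imposes f)
β4 stroke→Sf2  (Sf2 fixes flow; stroke at Sf2)
β3 stroke→J2  (C1: C, integral causality)
β0 stroke→J1  (J2 needs exactly one f-in)
β1 stroke→R1  (0-jn J1 has e-setter on 0)

1  (C1 all integral)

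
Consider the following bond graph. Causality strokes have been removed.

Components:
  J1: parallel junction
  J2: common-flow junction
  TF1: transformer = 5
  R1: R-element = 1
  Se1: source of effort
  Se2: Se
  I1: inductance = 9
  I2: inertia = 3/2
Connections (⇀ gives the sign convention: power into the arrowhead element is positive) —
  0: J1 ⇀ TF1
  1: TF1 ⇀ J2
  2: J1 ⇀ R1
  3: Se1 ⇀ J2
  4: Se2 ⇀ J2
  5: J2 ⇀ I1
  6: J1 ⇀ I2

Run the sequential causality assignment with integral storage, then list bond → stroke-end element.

β0 stroke→TF1
β1 stroke→J2
β2 stroke→J1
β3 stroke→J2
β4 stroke→J2
β5 stroke→I1
β6 stroke→I2

bond 3 stroke→J2  (source Se1 imposes e)
bond 4 stroke→J2  (Se2: effort source, stroke at far end)
bond 5 stroke→I1  (prefer integral on I1)
bond 1 stroke→J2  (J2: bond 5 brought flow, rest push out)
bond 0 stroke→TF1  (TF1 one-in-one-out from 1)
bond 6 stroke→I2  (I2 integral (f out))
bond 2 stroke→J1  (J1 needs exactly one e-in)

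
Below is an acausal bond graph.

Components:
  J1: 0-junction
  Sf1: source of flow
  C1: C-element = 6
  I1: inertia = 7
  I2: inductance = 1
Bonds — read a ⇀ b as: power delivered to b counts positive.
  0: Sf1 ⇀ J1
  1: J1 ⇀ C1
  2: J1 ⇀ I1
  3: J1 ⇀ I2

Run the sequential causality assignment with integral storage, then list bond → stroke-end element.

#0 stroke at Sf1
#1 stroke at J1
#2 stroke at I1
#3 stroke at I2

β0 stroke at Sf1  (source Sf1 imposes f)
β1 stroke at J1  (C1: C, integral causality)
β2 stroke at I1  (J1: bond 1 brought effort, rest push out)
β3 stroke at I2  (J1 effort already set via bond 1)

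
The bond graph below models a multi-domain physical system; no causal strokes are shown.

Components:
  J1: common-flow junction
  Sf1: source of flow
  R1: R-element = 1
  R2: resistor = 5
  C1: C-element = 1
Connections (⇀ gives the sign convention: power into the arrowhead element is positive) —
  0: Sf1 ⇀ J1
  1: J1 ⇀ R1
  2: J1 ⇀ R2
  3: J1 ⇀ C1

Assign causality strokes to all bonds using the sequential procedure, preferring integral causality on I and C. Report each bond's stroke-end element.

b0 stroke→Sf1
b1 stroke→J1
b2 stroke→J1
b3 stroke→J1

bond 0 →Sf1  (Sf1 (Sf) sets flow on bond)
bond 1 →J1  (J1 flow already set via bond 0)
bond 2 →J1  (1-jn J1 has f-setter on 0)
bond 3 →J1  (common-f at J1 fixed by 0)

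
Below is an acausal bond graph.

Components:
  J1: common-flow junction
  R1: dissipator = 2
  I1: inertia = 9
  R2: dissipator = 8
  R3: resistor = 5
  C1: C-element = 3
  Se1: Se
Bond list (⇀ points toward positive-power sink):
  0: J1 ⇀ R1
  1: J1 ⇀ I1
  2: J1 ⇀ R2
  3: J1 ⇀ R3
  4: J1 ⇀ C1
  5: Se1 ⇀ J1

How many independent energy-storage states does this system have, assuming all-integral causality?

b5 stroke→J1  (source Se1 imposes e)
b1 stroke→I1  (prefer integral on I1)
b0 stroke→J1  (J1 flow already set via bond 1)
b2 stroke→J1  (J1: bond 1 brought flow, rest push out)
b3 stroke→J1  (common-f at J1 fixed by 1)
b4 stroke→J1  (1-jn J1 has f-setter on 1)

2  (C1, I1 all integral)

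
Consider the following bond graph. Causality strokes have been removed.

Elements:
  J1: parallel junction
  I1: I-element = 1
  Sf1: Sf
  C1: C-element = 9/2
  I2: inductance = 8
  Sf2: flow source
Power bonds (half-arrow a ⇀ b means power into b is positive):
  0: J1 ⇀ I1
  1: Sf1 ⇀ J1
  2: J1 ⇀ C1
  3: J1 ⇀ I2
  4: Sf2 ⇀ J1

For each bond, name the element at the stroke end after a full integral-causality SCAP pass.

b1 →Sf1  (Sf1 fixes flow; stroke at Sf1)
b4 →Sf2  (Sf2: flow source, stroke at near end)
b0 →I1  (I1: I, integral causality)
b2 →J1  (C1 integral (e out))
b3 →I2  (common-e at J1 fixed by 2)

β0 stroke→I1
β1 stroke→Sf1
β2 stroke→J1
β3 stroke→I2
β4 stroke→Sf2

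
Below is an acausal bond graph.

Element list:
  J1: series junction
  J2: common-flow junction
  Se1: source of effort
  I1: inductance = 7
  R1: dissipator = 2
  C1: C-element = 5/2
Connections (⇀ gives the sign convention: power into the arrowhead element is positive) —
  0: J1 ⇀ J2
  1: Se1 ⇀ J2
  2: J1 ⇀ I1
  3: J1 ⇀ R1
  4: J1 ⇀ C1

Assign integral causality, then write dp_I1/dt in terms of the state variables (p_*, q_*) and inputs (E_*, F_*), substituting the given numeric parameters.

β1 stroke at J2  (Se1 (Se) sets effort on bond)
β0 stroke at J1  (closing 1-jn rule on J2)
β2 stroke at I1  (prefer integral on I1)
β3 stroke at J1  (J1: bond 2 brought flow, rest push out)
β4 stroke at J1  (J1: bond 2 brought flow, rest push out)

dp_I1/dt = E_Se1 - 2*p_I1/7 - 2*q_C1/5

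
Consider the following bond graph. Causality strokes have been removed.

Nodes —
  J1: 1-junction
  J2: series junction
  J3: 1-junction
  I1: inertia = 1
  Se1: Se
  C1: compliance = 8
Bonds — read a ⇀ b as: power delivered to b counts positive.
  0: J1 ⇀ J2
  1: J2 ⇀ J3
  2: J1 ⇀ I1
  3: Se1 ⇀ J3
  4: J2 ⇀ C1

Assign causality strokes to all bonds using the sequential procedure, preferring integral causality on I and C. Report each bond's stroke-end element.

β0 stroke at J1
β1 stroke at J2
β2 stroke at I1
β3 stroke at J3
β4 stroke at J2

b3 stroke at J3  (Se1 fixes effort; stroke away)
b1 stroke at J2  (only one flow-in slot at J3)
b2 stroke at I1  (prefer integral on I1)
b0 stroke at J1  (1-jn J1 has f-setter on 2)
b4 stroke at J2  (1-jn J2 has f-setter on 0)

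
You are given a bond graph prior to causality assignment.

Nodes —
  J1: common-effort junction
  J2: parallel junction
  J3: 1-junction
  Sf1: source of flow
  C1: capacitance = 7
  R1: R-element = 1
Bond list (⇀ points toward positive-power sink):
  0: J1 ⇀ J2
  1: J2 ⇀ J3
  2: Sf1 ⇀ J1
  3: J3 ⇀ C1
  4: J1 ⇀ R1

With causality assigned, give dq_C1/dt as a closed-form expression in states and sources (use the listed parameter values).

dq_C1/dt = F_Sf1 - q_C1/7

bond 2 →Sf1  (Sf1 fixes flow; stroke at Sf1)
bond 3 →J3  (C1: C, integral causality)
bond 1 →J2  (only one flow-in slot at J3)
bond 0 →J1  (J2: bond 1 brought effort, rest push out)
bond 4 →R1  (0-jn J1 has e-setter on 0)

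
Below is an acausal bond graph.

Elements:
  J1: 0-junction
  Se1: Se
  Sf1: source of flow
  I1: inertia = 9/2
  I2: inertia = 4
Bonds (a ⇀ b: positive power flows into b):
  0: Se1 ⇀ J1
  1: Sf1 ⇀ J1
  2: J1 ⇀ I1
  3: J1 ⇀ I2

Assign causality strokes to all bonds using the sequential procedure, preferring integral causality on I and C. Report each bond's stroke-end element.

#0 stroke→J1  (Se1 fixes effort; stroke away)
#1 stroke→Sf1  (Sf1 fixes flow; stroke at Sf1)
#2 stroke→I1  (J1: bond 0 brought effort, rest push out)
#3 stroke→I2  (0-jn J1 has e-setter on 0)

b0 →J1
b1 →Sf1
b2 →I1
b3 →I2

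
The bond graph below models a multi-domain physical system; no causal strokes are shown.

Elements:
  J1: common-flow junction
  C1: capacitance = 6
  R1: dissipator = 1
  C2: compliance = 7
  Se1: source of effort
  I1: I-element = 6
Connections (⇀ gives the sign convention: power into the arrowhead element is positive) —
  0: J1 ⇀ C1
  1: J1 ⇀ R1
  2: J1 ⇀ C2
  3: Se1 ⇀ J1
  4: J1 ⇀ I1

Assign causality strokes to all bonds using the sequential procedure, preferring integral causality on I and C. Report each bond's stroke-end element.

b3 stroke→J1  (Se1 fixes effort; stroke away)
b0 stroke→J1  (C1 outputs effort q/C1)
b2 stroke→J1  (prefer integral on C2)
b4 stroke→I1  (I1 integral (f out))
b1 stroke→J1  (common-f at J1 fixed by 4)

#0 stroke at J1
#1 stroke at J1
#2 stroke at J1
#3 stroke at J1
#4 stroke at I1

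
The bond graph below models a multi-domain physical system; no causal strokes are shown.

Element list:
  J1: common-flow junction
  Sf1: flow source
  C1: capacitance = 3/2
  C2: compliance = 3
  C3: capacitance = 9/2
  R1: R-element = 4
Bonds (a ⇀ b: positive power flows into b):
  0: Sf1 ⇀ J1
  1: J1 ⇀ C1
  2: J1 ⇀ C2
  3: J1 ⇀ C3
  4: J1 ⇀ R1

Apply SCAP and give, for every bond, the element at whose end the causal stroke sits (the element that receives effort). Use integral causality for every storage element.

#0 →Sf1  (Sf1 (Sf) sets flow on bond)
#1 →J1  (J1 flow already set via bond 0)
#2 →J1  (1-jn J1 has f-setter on 0)
#3 →J1  (J1 flow already set via bond 0)
#4 →J1  (common-f at J1 fixed by 0)

#0 →Sf1
#1 →J1
#2 →J1
#3 →J1
#4 →J1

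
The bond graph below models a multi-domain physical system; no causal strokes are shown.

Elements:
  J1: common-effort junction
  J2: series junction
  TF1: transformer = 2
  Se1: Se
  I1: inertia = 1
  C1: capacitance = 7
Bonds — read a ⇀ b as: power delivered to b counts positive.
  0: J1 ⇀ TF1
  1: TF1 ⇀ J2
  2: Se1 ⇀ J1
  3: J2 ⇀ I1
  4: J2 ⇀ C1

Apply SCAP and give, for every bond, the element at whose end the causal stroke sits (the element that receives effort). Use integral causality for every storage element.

b0 →TF1
b1 →J2
b2 →J1
b3 →I1
b4 →J2

bond 2 |J1  (Se1 (Se) sets effort on bond)
bond 0 |TF1  (0-jn J1 has e-setter on 2)
bond 1 |J2  (TF1 one-in-one-out from 0)
bond 3 |I1  (I1 integral (f out))
bond 4 |J2  (J2 flow already set via bond 3)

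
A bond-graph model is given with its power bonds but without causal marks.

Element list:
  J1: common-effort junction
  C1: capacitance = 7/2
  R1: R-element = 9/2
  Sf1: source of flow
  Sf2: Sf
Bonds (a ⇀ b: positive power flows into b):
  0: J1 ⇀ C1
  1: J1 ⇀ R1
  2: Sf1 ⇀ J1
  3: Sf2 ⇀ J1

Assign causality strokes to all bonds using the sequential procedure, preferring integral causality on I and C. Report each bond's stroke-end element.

bond 0 →J1
bond 1 →R1
bond 2 →Sf1
bond 3 →Sf2

#2 stroke→Sf1  (source Sf1 imposes f)
#3 stroke→Sf2  (Sf2 fixes flow; stroke at Sf2)
#0 stroke→J1  (prefer integral on C1)
#1 stroke→R1  (common-e at J1 fixed by 0)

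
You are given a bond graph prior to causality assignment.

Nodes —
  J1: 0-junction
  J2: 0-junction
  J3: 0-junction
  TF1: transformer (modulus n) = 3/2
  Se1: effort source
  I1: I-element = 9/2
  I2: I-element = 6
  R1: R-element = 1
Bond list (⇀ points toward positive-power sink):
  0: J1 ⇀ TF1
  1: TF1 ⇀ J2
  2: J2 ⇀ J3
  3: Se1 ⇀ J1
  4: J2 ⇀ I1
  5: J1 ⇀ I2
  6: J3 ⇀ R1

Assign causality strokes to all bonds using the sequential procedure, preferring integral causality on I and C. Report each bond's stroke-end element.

b0 stroke→TF1
b1 stroke→J2
b2 stroke→J3
b3 stroke→J1
b4 stroke→I1
b5 stroke→I2
b6 stroke→R1

β3 →J1  (Se1 (Se) sets effort on bond)
β0 →TF1  (common-e at J1 fixed by 3)
β5 →I2  (common-e at J1 fixed by 3)
β1 →J2  (through TF1, causality passes straight; one stroke at TF1)
β2 →J3  (0-jn J2 has e-setter on 1)
β4 →I1  (common-e at J2 fixed by 1)
β6 →R1  (0-jn J3 has e-setter on 2)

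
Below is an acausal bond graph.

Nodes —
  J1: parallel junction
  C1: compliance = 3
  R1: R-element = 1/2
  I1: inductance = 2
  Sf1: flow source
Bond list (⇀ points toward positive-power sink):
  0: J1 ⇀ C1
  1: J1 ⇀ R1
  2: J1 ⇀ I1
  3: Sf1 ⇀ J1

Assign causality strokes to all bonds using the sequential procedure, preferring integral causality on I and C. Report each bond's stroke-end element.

b0 stroke at J1
b1 stroke at R1
b2 stroke at I1
b3 stroke at Sf1

b3 →Sf1  (Sf1: flow source, stroke at near end)
b0 →J1  (C1 integral (e out))
b1 →R1  (common-e at J1 fixed by 0)
b2 →I1  (0-jn J1 has e-setter on 0)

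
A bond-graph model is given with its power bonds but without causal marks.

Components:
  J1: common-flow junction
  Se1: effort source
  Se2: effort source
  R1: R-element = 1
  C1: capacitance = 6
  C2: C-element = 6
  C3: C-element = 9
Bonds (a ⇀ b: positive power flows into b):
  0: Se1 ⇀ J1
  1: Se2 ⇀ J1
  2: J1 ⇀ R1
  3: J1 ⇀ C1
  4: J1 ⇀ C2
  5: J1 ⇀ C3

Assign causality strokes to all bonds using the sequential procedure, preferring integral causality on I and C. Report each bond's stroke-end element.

bond 0 |J1  (Se1: effort source, stroke at far end)
bond 1 |J1  (source Se2 imposes e)
bond 3 |J1  (C1 outputs effort q/C1)
bond 4 |J1  (C2: C, integral causality)
bond 5 |J1  (C3 integral (e out))
bond 2 |R1  (J1 needs exactly one f-in)

bond 0 →J1
bond 1 →J1
bond 2 →R1
bond 3 →J1
bond 4 →J1
bond 5 →J1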